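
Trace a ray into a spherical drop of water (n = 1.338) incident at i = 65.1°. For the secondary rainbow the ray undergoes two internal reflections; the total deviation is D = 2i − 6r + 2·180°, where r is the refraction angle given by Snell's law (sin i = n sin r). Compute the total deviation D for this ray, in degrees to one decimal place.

sin r = sin 65.1° / 1.338 = 0.9070/1.338 = 0.6779; r = 42.68°.
D = 2·65.1° − 6·42.68° + 2·180° = 130.20° − 256.08° + 360° = 234.12°.

234.1°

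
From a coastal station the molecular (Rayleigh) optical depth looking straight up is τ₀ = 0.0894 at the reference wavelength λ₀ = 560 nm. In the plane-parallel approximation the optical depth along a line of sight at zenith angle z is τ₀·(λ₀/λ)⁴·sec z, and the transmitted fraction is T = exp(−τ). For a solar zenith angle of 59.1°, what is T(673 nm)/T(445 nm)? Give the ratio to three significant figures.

1.42

Airmass: sec 59.1° = 1.9473.
τ(673 nm) = 0.0894 × (560/673)⁴ × 1.9473 = 0.0894 × 0.4794 × 1.9473 = 0.0835.
τ(445 nm) = 0.0894 × (560/445)⁴ × 1.9473 = 0.0894 × 2.5079 × 1.9473 = 0.4366.
T(673)/T(445) = exp(τ_B − τ_A) = exp(0.3531) = 1.4235.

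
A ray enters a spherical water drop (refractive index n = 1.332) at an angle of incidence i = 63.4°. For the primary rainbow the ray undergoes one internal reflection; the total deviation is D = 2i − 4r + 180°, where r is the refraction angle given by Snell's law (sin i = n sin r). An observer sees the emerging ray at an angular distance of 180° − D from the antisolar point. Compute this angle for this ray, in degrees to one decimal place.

sin r = sin 63.4° / 1.332 = 0.8942/1.332 = 0.6713; r = 42.17°.
D = 2·63.4° − 4·42.17° + 180° = 126.80° − 168.67° + 180° = 138.13°.
Angle from antisolar point = 180° − D = 41.87°.

41.9°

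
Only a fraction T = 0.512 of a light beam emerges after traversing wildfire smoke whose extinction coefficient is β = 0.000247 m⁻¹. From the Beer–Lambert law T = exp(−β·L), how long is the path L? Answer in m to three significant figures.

Beer–Lambert: T = exp(−βL) ⇒ L = −ln(T)/β = −ln(0.512)/0.000247 = 0.6694/0.000247 = 2710 m.

2710 m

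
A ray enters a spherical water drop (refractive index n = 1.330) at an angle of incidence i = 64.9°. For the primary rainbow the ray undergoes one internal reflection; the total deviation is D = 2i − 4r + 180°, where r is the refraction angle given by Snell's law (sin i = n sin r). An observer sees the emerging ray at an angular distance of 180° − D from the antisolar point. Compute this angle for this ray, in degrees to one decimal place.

41.8°

sin r = sin 64.9° / 1.330 = 0.9056/1.330 = 0.6809; r = 42.91°.
D = 2·64.9° − 4·42.91° + 180° = 129.80° − 171.65° + 180° = 138.15°.
Angle from antisolar point = 180° − D = 41.85°.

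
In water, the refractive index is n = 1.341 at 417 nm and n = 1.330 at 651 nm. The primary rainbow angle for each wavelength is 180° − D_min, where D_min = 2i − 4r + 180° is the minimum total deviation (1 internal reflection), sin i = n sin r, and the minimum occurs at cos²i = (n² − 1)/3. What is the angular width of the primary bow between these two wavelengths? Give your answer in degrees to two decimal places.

1.59°

At 417 nm (n = 1.341): cos²i = 0.26609 → i = 58.946°, r = 39.705°, D_min = 139.071°, rainbow angle = 40.929°.
At 651 nm (n = 1.330): cos²i = 0.25630 → i = 59.585°, r = 40.422°, D_min = 137.484°, rainbow angle = 42.516°.
Angular width = |40.929° − 42.516°| = 1.588°.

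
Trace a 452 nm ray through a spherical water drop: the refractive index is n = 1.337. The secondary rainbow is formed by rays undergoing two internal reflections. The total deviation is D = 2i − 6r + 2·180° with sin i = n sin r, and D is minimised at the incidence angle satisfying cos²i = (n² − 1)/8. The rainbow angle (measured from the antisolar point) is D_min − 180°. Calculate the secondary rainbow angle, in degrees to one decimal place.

cos²i = (1.78757 − 1)/8 = 0.09845; i = arccos(0.31376) = 71.714°.
sin r = sin 71.714°/1.337 = 0.71017; r = 45.249°.
D_min = 2·71.714° − 6·45.249° + 360° = 231.934°.
Rainbow angle = D_min − 180° = 51.934°.

51.9°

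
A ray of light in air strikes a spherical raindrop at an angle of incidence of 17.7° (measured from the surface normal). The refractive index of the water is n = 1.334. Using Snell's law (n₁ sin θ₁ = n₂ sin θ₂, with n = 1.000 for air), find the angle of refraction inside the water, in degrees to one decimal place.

13.2°

Snell: sin θ_r = sin θ_i / n = sin 17.7° / 1.334 = 0.3040 / 1.334 = 0.2279.
θ_r = arcsin(0.2279) = 13.17°.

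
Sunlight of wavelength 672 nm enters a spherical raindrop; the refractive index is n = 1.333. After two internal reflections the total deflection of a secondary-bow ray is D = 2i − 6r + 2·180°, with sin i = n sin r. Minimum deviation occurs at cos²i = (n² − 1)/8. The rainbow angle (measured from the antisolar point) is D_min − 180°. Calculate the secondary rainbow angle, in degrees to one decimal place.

50.9°

cos²i = (1.77689 − 1)/8 = 0.09711; i = arccos(0.31163) = 71.843°.
sin r = sin 71.843°/1.333 = 0.71283; r = 45.466°.
D_min = 2·71.843° − 6·45.466° + 360° = 230.891°.
Rainbow angle = D_min − 180° = 50.891°.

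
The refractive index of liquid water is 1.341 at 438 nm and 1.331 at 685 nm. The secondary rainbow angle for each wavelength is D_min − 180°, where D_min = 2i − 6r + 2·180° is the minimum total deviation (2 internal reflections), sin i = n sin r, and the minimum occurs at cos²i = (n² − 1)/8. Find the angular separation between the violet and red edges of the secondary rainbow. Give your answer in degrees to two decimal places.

At 438 nm (n = 1.341): cos²i = 0.09979 → i = 71.586°, r = 45.034°, D_min = 232.966°, rainbow angle = 52.966°.
At 685 nm (n = 1.331): cos²i = 0.09645 → i = 71.907°, r = 45.575°, D_min = 230.365°, rainbow angle = 50.365°.
Angular width = |52.966° − 50.365°| = 2.601°.

2.60°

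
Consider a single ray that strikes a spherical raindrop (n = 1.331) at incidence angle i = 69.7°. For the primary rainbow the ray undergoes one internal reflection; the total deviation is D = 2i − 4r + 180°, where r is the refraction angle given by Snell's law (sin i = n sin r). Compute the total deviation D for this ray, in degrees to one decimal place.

sin r = sin 69.7° / 1.331 = 0.9379/1.331 = 0.7046; r = 44.80°.
D = 2·69.7° − 4·44.80° + 180° = 139.40° − 179.21° + 180° = 140.19°.

140.2°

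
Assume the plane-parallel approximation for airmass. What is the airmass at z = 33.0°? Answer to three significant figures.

1.19

X = sec z = 1/cos 33.0° = 1/0.8387 = 1.1924.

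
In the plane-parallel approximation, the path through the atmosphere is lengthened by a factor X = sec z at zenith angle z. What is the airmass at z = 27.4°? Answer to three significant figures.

X = sec z = 1/cos 27.4° = 1/0.8878 = 1.1264.

1.13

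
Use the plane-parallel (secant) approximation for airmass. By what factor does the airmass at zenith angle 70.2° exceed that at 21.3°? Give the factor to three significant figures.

X(70.2°)/X(21.3°) = sec 70.2° / sec 21.3° = cos 21.3° / cos 70.2° = 0.9317/0.3387 = 2.7505.

2.75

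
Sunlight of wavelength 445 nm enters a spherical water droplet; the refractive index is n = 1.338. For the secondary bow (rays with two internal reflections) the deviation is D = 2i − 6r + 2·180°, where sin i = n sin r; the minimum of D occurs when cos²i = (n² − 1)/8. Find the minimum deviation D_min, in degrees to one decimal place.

cos²i = (1.79024 − 1)/8 = 0.09878; i = arccos(0.31429) = 71.682°.
sin r = sin 71.682°/1.338 = 0.70951; r = 45.195°.
D_min = 2·71.682° − 6·45.195° + 360° = 232.193°.

232.2°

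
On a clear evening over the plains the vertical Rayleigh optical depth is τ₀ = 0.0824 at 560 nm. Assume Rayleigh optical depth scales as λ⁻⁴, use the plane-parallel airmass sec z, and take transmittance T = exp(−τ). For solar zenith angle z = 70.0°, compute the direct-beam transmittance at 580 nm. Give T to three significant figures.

sec 70.0° = 2.9238.
τ = 0.0824 × (560/580)⁴ × 2.9238 = 0.0824 × 0.8690 × 2.9238 = 0.2094.
T = exp(−0.2094) = 0.8111.

0.811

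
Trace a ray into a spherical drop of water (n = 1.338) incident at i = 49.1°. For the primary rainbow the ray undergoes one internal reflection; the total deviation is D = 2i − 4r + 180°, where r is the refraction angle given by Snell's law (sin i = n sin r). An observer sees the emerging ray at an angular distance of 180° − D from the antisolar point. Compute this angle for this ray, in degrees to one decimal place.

sin r = sin 49.1° / 1.338 = 0.7559/1.338 = 0.5649; r = 34.40°.
D = 2·49.1° − 4·34.40° + 180° = 98.20° − 137.58° + 180° = 140.62°.
Angle from antisolar point = 180° − D = 39.38°.

39.4°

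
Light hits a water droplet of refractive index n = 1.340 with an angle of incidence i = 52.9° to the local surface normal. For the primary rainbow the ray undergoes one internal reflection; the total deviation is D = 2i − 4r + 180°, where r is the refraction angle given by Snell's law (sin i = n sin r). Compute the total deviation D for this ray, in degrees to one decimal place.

sin r = sin 52.9° / 1.340 = 0.7976/1.340 = 0.5952; r = 36.53°.
D = 2·52.9° − 4·36.53° + 180° = 105.80° − 146.11° + 180° = 139.69°.

139.7°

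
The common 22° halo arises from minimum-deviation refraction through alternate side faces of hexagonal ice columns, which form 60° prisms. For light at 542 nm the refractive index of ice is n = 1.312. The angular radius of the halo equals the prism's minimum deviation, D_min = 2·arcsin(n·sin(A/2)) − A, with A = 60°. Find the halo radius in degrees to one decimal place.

22.0°

n·sin(A/2) = 1.312 × sin 30° = 1.312 × 0.5000 = 0.6560.
D_min = 2·arcsin(0.6560) − 60° = 2 × 40.996° − 60° = 21.991°.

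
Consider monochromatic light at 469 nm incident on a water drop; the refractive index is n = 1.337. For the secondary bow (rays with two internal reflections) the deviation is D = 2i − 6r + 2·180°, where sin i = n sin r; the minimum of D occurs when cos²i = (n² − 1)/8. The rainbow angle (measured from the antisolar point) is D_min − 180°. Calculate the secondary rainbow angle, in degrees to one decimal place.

51.9°

cos²i = (1.78757 − 1)/8 = 0.09845; i = arccos(0.31376) = 71.714°.
sin r = sin 71.714°/1.337 = 0.71017; r = 45.249°.
D_min = 2·71.714° − 6·45.249° + 360° = 231.934°.
Rainbow angle = D_min − 180° = 51.934°.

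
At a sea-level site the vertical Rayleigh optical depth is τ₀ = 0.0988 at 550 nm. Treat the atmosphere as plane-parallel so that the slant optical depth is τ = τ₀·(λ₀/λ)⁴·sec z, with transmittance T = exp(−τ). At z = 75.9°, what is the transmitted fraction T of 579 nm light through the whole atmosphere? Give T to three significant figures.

sec 75.9° = 4.1048.
τ = 0.0988 × (550/579)⁴ × 4.1048 = 0.0988 × 0.8142 × 4.1048 = 0.3302.
T = exp(−0.3302) = 0.7188.

0.719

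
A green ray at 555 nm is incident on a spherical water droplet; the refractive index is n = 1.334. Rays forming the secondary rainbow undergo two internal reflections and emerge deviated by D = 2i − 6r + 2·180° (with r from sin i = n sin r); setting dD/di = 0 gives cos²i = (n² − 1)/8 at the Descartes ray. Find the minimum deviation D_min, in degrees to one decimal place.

cos²i = (1.77956 − 1)/8 = 0.09744; i = arccos(0.31216) = 71.810°.
sin r = sin 71.810°/1.334 = 0.71217; r = 45.411°.
D_min = 2·71.810° − 6·45.411° + 360° = 231.153°.

231.2°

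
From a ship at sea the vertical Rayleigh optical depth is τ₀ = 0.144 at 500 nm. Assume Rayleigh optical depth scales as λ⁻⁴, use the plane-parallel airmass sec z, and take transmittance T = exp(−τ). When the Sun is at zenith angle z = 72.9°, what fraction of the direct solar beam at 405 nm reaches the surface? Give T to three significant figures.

0.321

sec 72.9° = 3.4009.
τ = 0.144 × (500/405)⁴ × 3.4009 = 0.144 × 2.3231 × 3.4009 = 1.1377.
T = exp(−1.1377) = 0.3206.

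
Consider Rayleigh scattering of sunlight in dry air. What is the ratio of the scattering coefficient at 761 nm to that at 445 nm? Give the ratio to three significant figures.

0.117

Rayleigh scattering ∝ λ⁻⁴, so the ratio of coefficients is the inverse fourth power of the wavelength ratio.
σ(761)/σ(445) = (445/761)⁴ = (0.5848)⁴ = 0.1169.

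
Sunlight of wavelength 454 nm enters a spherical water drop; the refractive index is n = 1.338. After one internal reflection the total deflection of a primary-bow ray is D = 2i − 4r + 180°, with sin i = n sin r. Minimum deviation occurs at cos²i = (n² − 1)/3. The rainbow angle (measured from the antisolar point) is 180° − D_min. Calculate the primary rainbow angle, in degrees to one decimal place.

cos²i = (1.79024 − 1)/3 = 0.26341; i = arccos(0.51324) = 59.120°.
sin r = sin 59.120°/1.338 = 0.64144; r = 39.899°.
D_min = 2·59.120° − 4·39.899° + 180° = 138.643°.
Rainbow angle = 180° − D_min = 41.357°.

41.4°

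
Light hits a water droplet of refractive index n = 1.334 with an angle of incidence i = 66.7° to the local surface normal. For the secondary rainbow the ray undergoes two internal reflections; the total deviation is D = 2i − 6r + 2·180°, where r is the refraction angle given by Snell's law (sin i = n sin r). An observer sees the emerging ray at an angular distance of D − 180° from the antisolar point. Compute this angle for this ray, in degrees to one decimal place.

52.3°

sin r = sin 66.7° / 1.334 = 0.9184/1.334 = 0.6885; r = 43.51°.
D = 2·66.7° − 6·43.51° + 2·180° = 133.40° − 261.06° + 360° = 232.34°.
Angle from antisolar point = D − 180° = 52.34°.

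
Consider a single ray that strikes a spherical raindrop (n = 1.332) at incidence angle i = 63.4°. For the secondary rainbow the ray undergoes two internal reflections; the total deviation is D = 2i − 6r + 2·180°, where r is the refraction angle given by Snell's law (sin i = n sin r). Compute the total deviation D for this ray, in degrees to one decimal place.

sin r = sin 63.4° / 1.332 = 0.8942/1.332 = 0.6713; r = 42.17°.
D = 2·63.4° − 6·42.17° + 2·180° = 126.80° − 253.00° + 360° = 233.80°.

233.8°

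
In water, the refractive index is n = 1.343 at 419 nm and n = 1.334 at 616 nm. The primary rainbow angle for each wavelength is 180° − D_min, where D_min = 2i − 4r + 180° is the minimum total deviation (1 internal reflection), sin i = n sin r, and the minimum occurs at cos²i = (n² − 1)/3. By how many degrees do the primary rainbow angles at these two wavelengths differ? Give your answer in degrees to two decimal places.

1.29°

At 419 nm (n = 1.343): cos²i = 0.26788 → i = 58.830°, r = 39.577°, D_min = 139.354°, rainbow angle = 40.646°.
At 616 nm (n = 1.334): cos²i = 0.25985 → i = 59.352°, r = 40.159°, D_min = 138.067°, rainbow angle = 41.933°.
Angular width = |40.646° − 41.933°| = 1.287°.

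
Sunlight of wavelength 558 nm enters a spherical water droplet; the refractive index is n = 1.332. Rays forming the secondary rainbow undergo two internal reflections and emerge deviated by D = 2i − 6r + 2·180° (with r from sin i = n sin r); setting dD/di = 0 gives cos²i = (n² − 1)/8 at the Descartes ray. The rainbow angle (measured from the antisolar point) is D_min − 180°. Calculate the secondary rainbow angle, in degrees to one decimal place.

cos²i = (1.77422 − 1)/8 = 0.09678; i = arccos(0.31109) = 71.875°.
sin r = sin 71.875°/1.332 = 0.71350; r = 45.520°.
D_min = 2·71.875° − 6·45.520° + 360° = 230.628°.
Rainbow angle = D_min − 180° = 50.628°.

50.6°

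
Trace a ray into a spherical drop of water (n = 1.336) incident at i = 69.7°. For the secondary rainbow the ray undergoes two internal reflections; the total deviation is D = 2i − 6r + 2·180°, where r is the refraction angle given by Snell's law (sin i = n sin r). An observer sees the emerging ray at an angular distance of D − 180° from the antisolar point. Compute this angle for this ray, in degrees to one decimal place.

51.9°

sin r = sin 69.7° / 1.336 = 0.9379/1.336 = 0.7020; r = 44.59°.
D = 2·69.7° − 6·44.59° + 2·180° = 139.40° − 267.53° + 360° = 231.87°.
Angle from antisolar point = D − 180° = 51.87°.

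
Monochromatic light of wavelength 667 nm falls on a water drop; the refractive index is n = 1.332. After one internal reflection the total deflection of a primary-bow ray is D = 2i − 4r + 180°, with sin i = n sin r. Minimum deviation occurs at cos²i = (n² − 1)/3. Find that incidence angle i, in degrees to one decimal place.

cos²i = (1.332² − 1)/3 = (1.77422 − 1)/3 = 0.25807.
cos i = 0.50801, so i = 59.469°.

59.5°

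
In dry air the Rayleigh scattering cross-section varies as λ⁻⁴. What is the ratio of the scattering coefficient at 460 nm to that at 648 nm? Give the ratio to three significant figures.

3.94

Rayleigh scattering ∝ λ⁻⁴, so the ratio of coefficients is the inverse fourth power of the wavelength ratio.
σ(460)/σ(648) = (648/460)⁴ = (1.4087)⁴ = 3.938.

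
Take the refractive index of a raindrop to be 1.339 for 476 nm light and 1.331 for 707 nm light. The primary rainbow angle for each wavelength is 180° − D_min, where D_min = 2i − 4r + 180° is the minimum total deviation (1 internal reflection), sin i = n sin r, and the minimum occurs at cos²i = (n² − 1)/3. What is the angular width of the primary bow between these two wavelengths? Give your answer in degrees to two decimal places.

1.16°

At 476 nm (n = 1.339): cos²i = 0.26431 → i = 59.062°, r = 39.834°, D_min = 138.786°, rainbow angle = 41.214°.
At 707 nm (n = 1.331): cos²i = 0.25719 → i = 59.527°, r = 40.356°, D_min = 137.630°, rainbow angle = 42.370°.
Angular width = |41.214° − 42.370°| = 1.156°.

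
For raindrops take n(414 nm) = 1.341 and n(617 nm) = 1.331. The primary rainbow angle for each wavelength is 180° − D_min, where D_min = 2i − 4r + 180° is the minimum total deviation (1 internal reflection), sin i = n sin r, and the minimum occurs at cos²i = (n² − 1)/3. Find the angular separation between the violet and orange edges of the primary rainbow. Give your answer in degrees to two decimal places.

1.44°

At 414 nm (n = 1.341): cos²i = 0.26609 → i = 58.946°, r = 39.705°, D_min = 139.071°, rainbow angle = 40.929°.
At 617 nm (n = 1.331): cos²i = 0.25719 → i = 59.527°, r = 40.356°, D_min = 137.630°, rainbow angle = 42.370°.
Angular width = |40.929° − 42.370°| = 1.441°.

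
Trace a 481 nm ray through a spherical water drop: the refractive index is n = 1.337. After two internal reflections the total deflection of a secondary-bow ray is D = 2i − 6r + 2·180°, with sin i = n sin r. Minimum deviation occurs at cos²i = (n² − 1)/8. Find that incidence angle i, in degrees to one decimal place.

cos²i = (1.337² − 1)/8 = (1.78757 − 1)/8 = 0.09845.
cos i = 0.31376, so i = 71.714°.

71.7°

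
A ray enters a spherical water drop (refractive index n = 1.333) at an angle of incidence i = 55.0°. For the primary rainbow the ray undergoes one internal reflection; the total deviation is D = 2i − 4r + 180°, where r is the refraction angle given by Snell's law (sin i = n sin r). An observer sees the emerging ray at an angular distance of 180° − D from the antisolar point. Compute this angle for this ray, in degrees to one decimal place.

41.7°

sin r = sin 55.0° / 1.333 = 0.8192/1.333 = 0.6145; r = 37.92°.
D = 2·55.0° − 4·37.92° + 180° = 110.00° − 151.67° + 180° = 138.33°.
Angle from antisolar point = 180° − D = 41.67°.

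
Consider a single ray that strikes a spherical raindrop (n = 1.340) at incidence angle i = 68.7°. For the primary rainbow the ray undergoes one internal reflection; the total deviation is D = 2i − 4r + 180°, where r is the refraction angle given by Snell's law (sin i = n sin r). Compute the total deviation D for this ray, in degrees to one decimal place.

sin r = sin 68.7° / 1.340 = 0.9317/1.340 = 0.6953; r = 44.05°.
D = 2·68.7° − 4·44.05° + 180° = 137.40° − 176.20° + 180° = 141.20°.

141.2°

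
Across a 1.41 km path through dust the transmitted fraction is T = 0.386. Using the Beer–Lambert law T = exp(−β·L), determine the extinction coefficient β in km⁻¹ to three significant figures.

Beer–Lambert: T = exp(−βL) ⇒ β = −ln(T)/L = −ln(0.386)/1.41 = 0.9519/1.41 = 0.6751 km⁻¹.

0.675 km⁻¹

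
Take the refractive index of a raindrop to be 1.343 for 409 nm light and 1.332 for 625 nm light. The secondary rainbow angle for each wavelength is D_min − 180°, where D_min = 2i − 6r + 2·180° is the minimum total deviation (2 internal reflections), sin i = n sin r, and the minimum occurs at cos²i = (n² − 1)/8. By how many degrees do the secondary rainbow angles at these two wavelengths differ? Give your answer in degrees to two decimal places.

2.85°

At 409 nm (n = 1.343): cos²i = 0.10046 → i = 71.522°, r = 44.928°, D_min = 233.478°, rainbow angle = 53.478°.
At 625 nm (n = 1.332): cos²i = 0.09678 → i = 71.875°, r = 45.520°, D_min = 230.628°, rainbow angle = 50.628°.
Angular width = |53.478° − 50.628°| = 2.849°.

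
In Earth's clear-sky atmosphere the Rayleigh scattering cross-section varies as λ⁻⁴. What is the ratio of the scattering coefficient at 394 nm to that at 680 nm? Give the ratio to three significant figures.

8.87

Rayleigh scattering ∝ λ⁻⁴, so the ratio of coefficients is the inverse fourth power of the wavelength ratio.
σ(394)/σ(680) = (680/394)⁴ = (1.7259)⁴ = 8.873.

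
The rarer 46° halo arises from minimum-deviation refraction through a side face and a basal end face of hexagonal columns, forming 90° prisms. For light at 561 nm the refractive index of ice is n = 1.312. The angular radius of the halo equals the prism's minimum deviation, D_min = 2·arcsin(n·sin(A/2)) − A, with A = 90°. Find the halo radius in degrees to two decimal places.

n·sin(A/2) = 1.312 × sin 45° = 1.312 × 0.7071 = 0.9277.
D_min = 2·arcsin(0.9277) − 90° = 2 × 68.083° − 90° = 46.166°.

46.17°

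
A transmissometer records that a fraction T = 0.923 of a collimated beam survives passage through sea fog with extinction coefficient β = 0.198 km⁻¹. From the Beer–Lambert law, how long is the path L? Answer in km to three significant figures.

Beer–Lambert: T = exp(−βL) ⇒ L = −ln(T)/β = −ln(0.923)/0.198 = 0.0801/0.198 = 0.4047 km.

0.405 km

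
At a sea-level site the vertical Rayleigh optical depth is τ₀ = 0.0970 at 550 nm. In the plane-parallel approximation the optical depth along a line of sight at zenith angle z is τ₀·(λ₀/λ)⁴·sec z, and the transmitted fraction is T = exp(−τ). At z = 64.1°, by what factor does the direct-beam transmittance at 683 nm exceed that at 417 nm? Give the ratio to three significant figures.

Airmass: sec 64.1° = 2.2894.
τ(683 nm) = 0.0970 × (550/683)⁴ × 2.2894 = 0.0970 × 0.4205 × 2.2894 = 0.0934.
τ(417 nm) = 0.0970 × (550/417)⁴ × 2.2894 = 0.0970 × 3.0263 × 2.2894 = 0.6720.
T(683)/T(417) = exp(τ_B − τ_A) = exp(0.5787) = 1.7836.

1.78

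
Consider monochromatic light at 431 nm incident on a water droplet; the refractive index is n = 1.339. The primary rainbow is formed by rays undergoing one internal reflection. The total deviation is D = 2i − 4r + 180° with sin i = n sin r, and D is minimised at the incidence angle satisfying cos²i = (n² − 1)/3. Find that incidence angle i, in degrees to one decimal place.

cos²i = (1.339² − 1)/3 = (1.79292 − 1)/3 = 0.26431.
cos i = 0.51411, so i = 59.062°.

59.1°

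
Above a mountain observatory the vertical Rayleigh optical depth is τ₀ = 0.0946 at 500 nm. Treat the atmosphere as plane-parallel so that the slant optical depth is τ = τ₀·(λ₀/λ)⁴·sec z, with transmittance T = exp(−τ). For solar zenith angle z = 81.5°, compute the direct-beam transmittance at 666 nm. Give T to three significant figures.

0.816

sec 81.5° = 6.7655.
τ = 0.0946 × (500/666)⁴ × 6.7655 = 0.0946 × 0.3177 × 6.7655 = 0.2033.
T = exp(−0.2033) = 0.8160.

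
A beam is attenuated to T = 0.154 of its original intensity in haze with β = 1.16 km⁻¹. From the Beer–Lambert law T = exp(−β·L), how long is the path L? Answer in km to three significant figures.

Beer–Lambert: T = exp(−βL) ⇒ L = −ln(T)/β = −ln(0.154)/1.16 = 1.8708/1.16 = 1.613 km.

1.61 km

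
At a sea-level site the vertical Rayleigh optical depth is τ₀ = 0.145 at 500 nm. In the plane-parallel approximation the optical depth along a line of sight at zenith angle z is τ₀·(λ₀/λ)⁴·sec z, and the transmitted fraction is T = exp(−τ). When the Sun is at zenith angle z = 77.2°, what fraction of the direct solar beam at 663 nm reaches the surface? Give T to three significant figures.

0.809

sec 77.2° = 4.5137.
τ = 0.145 × (500/663)⁴ × 4.5137 = 0.145 × 0.3235 × 4.5137 = 0.2117.
T = exp(−0.2117) = 0.8092.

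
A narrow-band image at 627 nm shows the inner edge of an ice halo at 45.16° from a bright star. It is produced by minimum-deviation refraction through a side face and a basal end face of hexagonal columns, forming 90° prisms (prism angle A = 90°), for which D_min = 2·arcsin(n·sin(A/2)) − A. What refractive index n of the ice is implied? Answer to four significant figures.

1.307

Rearranging: n = sin((D_min + A)/2) / sin(A/2).
(D_min + A)/2 = (45.16° + 90°)/2 = 67.580°.
n = sin 67.580° / sin 45° = 0.9244 / 0.7071 = 1.3073.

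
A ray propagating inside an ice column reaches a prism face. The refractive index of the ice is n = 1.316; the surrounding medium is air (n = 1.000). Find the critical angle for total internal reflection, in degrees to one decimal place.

sin θ_c = n_air / n = 1.000 / 1.316 = 0.7599.
θ_c = arcsin(0.7599) = 49.45°.

49.5°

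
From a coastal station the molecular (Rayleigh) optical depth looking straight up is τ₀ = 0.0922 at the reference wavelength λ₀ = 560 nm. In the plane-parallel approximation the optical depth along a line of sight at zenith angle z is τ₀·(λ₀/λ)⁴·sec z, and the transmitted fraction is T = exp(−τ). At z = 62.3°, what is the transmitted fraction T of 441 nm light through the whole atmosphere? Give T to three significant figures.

0.597

sec 62.3° = 2.1513.
τ = 0.0922 × (560/441)⁴ × 2.1513 = 0.0922 × 2.6001 × 2.1513 = 0.5157.
T = exp(−0.5157) = 0.5971.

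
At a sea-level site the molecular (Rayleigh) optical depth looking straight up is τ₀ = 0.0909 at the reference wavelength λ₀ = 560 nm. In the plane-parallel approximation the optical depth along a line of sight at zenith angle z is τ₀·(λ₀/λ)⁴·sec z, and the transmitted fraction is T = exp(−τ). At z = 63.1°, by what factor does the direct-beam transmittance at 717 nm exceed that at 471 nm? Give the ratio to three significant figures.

Airmass: sec 63.1° = 2.2103.
τ(717 nm) = 0.0909 × (560/717)⁴ × 2.2103 = 0.0909 × 0.3721 × 2.2103 = 0.0748.
τ(471 nm) = 0.0909 × (560/471)⁴ × 2.2103 = 0.0909 × 1.9983 × 2.2103 = 0.4015.
T(717)/T(471) = exp(τ_B − τ_A) = exp(0.3267) = 1.3864.

1.39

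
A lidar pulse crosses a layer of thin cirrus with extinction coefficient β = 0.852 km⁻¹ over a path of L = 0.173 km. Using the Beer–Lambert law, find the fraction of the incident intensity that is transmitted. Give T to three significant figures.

τ = β·L = 0.852 × 0.173 = 0.1474.
T = exp(−0.1474) = 0.8630.

0.863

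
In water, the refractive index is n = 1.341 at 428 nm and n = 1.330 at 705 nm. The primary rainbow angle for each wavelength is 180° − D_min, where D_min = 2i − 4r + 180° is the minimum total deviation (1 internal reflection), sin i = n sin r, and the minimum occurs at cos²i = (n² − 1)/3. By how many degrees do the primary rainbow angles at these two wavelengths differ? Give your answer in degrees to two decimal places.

At 428 nm (n = 1.341): cos²i = 0.26609 → i = 58.946°, r = 39.705°, D_min = 139.071°, rainbow angle = 40.929°.
At 705 nm (n = 1.330): cos²i = 0.25630 → i = 59.585°, r = 40.422°, D_min = 137.484°, rainbow angle = 42.516°.
Angular width = |40.929° − 42.516°| = 1.588°.

1.59°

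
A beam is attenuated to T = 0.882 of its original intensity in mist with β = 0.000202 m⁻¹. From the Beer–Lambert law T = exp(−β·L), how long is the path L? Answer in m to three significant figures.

622 m

Beer–Lambert: T = exp(−βL) ⇒ L = −ln(T)/β = −ln(0.882)/0.000202 = 0.1256/0.000202 = 621.6 m.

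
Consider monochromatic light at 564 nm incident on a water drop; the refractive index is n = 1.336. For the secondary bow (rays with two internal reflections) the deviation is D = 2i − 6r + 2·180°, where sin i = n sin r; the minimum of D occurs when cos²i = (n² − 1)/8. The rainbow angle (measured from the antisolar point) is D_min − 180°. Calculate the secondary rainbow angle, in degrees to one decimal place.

51.7°

cos²i = (1.78490 − 1)/8 = 0.09811; i = arccos(0.31323) = 71.746°.
sin r = sin 71.746°/1.336 = 0.71084; r = 45.303°.
D_min = 2·71.746° − 6·45.303° + 360° = 231.674°.
Rainbow angle = D_min − 180° = 51.674°.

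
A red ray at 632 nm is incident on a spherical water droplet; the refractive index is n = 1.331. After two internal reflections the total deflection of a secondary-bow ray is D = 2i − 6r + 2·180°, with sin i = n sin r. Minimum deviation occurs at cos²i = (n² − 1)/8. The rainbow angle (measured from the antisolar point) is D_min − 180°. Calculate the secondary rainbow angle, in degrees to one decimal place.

cos²i = (1.77156 − 1)/8 = 0.09645; i = arccos(0.31056) = 71.907°.
sin r = sin 71.907°/1.331 = 0.71417; r = 45.575°.
D_min = 2·71.907° − 6·45.575° + 360° = 230.365°.
Rainbow angle = D_min − 180° = 50.365°.

50.4°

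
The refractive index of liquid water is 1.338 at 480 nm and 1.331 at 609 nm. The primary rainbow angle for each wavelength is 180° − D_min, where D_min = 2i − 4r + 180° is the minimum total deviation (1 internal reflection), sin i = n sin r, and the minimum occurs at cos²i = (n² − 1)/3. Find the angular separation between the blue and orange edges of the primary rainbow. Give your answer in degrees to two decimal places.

At 480 nm (n = 1.338): cos²i = 0.26341 → i = 59.120°, r = 39.899°, D_min = 138.643°, rainbow angle = 41.357°.
At 609 nm (n = 1.331): cos²i = 0.25719 → i = 59.527°, r = 40.356°, D_min = 137.630°, rainbow angle = 42.370°.
Angular width = |41.357° − 42.370°| = 1.013°.

1.01°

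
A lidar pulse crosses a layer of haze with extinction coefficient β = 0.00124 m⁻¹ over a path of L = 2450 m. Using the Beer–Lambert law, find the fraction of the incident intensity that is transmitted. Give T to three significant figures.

0.0479

τ = β·L = 0.00124 × 2450 = 3.0380.
T = exp(−3.0380) = 0.0479.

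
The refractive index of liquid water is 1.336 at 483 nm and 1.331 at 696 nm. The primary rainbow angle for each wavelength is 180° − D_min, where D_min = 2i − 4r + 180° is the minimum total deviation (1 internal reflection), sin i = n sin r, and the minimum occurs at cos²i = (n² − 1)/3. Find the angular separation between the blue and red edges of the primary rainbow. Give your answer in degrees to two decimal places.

0.73°

At 483 nm (n = 1.336): cos²i = 0.26163 → i = 59.236°, r = 40.029°, D_min = 138.356°, rainbow angle = 41.644°.
At 696 nm (n = 1.331): cos²i = 0.25719 → i = 59.527°, r = 40.356°, D_min = 137.630°, rainbow angle = 42.370°.
Angular width = |41.644° − 42.370°| = 0.726°.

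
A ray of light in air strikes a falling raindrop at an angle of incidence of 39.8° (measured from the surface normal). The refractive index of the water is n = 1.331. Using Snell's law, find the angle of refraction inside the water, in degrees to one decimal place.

Snell: sin θ_r = sin θ_i / n = sin 39.8° / 1.331 = 0.6401 / 1.331 = 0.4809.
θ_r = arcsin(0.4809) = 28.75°.

28.7°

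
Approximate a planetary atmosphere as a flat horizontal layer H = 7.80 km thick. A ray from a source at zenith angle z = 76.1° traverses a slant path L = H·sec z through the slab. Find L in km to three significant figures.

sec z = 1/cos 76.1° = 4.1627.
L = 7.80 × 4.1627 = 32.469 km.

32.5 km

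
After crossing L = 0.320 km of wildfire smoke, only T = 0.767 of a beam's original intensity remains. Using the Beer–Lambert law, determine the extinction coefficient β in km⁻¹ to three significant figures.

0.829 km⁻¹

Beer–Lambert: T = exp(−βL) ⇒ β = −ln(T)/L = −ln(0.767)/0.320 = 0.2653/0.320 = 0.829 km⁻¹.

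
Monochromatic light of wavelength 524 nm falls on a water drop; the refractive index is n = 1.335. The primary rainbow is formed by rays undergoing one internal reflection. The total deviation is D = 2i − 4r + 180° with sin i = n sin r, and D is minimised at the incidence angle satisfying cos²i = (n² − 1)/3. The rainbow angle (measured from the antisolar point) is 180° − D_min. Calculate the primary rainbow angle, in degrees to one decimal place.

cos²i = (1.78222 − 1)/3 = 0.26074; i = arccos(0.51063) = 59.294°.
sin r = sin 59.294°/1.335 = 0.64405; r = 40.094°.
D_min = 2·59.294° − 4·40.094° + 180° = 138.212°.
Rainbow angle = 180° − D_min = 41.788°.

41.8°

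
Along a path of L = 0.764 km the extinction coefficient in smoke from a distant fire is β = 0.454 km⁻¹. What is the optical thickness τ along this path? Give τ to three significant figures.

τ = β·L = 0.454 × 0.764 = 0.3469.

0.347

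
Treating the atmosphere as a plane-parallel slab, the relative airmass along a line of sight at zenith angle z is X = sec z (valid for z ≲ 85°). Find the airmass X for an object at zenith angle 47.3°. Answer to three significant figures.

1.47

X = sec z = 1/cos 47.3° = 1/0.6782 = 1.4746.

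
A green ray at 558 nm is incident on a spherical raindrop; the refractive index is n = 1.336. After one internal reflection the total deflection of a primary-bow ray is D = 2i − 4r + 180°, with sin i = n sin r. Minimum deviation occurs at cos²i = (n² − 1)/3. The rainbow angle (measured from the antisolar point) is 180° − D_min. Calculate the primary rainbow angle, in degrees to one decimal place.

41.6°

cos²i = (1.78490 − 1)/3 = 0.26163; i = arccos(0.51150) = 59.236°.
sin r = sin 59.236°/1.336 = 0.64318; r = 40.029°.
D_min = 2·59.236° − 4·40.029° + 180° = 138.356°.
Rainbow angle = 180° − D_min = 41.644°.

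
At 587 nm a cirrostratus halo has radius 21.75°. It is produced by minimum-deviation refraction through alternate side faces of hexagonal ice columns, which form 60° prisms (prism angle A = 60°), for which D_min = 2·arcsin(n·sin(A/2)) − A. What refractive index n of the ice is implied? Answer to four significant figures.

1.309

Rearranging: n = sin((D_min + A)/2) / sin(A/2).
(D_min + A)/2 = (21.75° + 60°)/2 = 40.875°.
n = sin 40.875° / sin 30° = 0.6544 / 0.5000 = 1.3088.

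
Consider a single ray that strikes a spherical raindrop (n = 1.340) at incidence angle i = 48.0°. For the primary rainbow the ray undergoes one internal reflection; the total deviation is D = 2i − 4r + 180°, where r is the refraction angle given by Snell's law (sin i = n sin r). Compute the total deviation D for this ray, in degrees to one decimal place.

sin r = sin 48.0° / 1.340 = 0.7431/1.340 = 0.5546; r = 33.68°.
D = 2·48.0° − 4·33.68° + 180° = 96.00° − 134.73° + 180° = 141.27°.

141.3°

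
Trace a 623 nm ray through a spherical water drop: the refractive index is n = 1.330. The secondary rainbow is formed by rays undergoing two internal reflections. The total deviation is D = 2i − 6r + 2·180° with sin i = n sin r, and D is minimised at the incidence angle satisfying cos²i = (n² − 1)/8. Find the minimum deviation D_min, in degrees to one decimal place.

cos²i = (1.76890 − 1)/8 = 0.09611; i = arccos(0.31002) = 71.940°.
sin r = sin 71.940°/1.330 = 0.71483; r = 45.630°.
D_min = 2·71.940° − 6·45.630° + 360° = 230.101°.

230.1°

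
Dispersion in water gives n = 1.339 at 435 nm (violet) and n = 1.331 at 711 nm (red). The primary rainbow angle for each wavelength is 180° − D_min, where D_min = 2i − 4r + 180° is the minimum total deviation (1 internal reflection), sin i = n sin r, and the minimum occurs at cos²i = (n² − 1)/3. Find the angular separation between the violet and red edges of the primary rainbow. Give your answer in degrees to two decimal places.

At 435 nm (n = 1.339): cos²i = 0.26431 → i = 59.062°, r = 39.834°, D_min = 138.786°, rainbow angle = 41.214°.
At 711 nm (n = 1.331): cos²i = 0.25719 → i = 59.527°, r = 40.356°, D_min = 137.630°, rainbow angle = 42.370°.
Angular width = |41.214° − 42.370°| = 1.156°.

1.16°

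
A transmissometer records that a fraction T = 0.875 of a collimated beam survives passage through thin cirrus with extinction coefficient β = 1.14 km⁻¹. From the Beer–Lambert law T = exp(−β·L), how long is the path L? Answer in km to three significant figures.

0.117 km

Beer–Lambert: T = exp(−βL) ⇒ L = −ln(T)/β = −ln(0.875)/1.14 = 0.1335/1.14 = 0.1171 km.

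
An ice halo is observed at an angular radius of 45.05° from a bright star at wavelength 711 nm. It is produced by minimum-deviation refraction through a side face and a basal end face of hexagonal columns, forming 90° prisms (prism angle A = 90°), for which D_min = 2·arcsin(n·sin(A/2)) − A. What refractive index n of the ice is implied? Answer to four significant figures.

Rearranging: n = sin((D_min + A)/2) / sin(A/2).
(D_min + A)/2 = (45.05° + 90°)/2 = 67.525°.
n = sin 67.525° / sin 45° = 0.9240 / 0.7071 = 1.3068.

1.307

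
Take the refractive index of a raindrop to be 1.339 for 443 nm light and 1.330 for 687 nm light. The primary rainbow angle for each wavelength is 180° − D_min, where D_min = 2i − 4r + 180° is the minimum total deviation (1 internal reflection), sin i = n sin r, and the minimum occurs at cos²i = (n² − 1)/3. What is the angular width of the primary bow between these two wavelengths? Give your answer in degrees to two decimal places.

1.30°

At 443 nm (n = 1.339): cos²i = 0.26431 → i = 59.062°, r = 39.834°, D_min = 138.786°, rainbow angle = 41.214°.
At 687 nm (n = 1.330): cos²i = 0.25630 → i = 59.585°, r = 40.422°, D_min = 137.484°, rainbow angle = 42.516°.
Angular width = |41.214° − 42.516°| = 1.303°.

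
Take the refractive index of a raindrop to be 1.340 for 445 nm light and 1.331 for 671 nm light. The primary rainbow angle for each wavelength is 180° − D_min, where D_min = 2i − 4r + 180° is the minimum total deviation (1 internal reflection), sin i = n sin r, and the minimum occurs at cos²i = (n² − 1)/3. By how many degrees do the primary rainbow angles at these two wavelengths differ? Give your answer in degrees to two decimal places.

1.30°

At 445 nm (n = 1.340): cos²i = 0.26520 → i = 59.004°, r = 39.770°, D_min = 138.929°, rainbow angle = 41.071°.
At 671 nm (n = 1.331): cos²i = 0.25719 → i = 59.527°, r = 40.356°, D_min = 137.630°, rainbow angle = 42.370°.
Angular width = |41.071° − 42.370°| = 1.299°.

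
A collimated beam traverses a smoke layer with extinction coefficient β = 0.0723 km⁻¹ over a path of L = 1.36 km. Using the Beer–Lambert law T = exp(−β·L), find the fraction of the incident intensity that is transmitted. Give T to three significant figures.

τ = β·L = 0.0723 × 1.36 = 0.0983.
T = exp(−0.0983) = 0.9064.

0.906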